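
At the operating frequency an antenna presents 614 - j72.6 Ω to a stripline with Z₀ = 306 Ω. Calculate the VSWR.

VSWR ≈ 2.04

Γ = (Z_L − Z_0)/(Z_L + Z_0) = (308 − j72.6)/(920 − j72.6)
|Γ| = 316/923 = 0.343
VSWR = (1 + |Γ|)/(1 − |Γ|) = 1.34/0.657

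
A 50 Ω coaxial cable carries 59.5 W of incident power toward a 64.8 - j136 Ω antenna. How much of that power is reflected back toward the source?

|Γ| = |(14.8 − j136)/(114.8 − j136)| = 0.769
|Γ|² = 0.591
P_refl = |Γ|²·P_inc = 35.2 W, P_del = (1 − |Γ|²)·P_inc = 24.3 W

P_reflected ≈ 35.2 W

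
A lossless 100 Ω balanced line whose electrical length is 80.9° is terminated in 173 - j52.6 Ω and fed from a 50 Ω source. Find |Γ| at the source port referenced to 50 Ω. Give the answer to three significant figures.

|Γ| ≈ 0.0441

tan(βl) = 6.24
Z_in = Z_0·(Z_L + jZ_0·tanβl)/(Z_0 + jZ_L·tanβl) = 51.2 + j4.3 Ω
Γ_s = (Z_in − Z_s)/(Z_in + Z_s) = (1.23 + j4.3)/(101 + j4.3), |Γ_s| = 0.0441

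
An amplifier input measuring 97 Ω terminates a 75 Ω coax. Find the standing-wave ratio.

VSWR ≈ 1.29

For a purely resistive load, VSWR = R_L/Z_0 or Z_0/R_L (whichever > 1) = 97/75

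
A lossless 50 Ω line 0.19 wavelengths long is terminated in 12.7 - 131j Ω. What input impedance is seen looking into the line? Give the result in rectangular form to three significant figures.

βl = 2π × 0.19 = 68.4°
tan(βl) = tan(68.4°) = 2.53
Z_in = Z_0·(Z_L + jZ_0·tanβl)/(Z_0 + jZ_L·tanβl)
     = 50·(12.7 − j4.71)/(381 + j32.1)

Z_in ≈ 1.6 − j0.754 Ω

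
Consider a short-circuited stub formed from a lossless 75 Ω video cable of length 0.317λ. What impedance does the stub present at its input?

Z_in ≈ −j168 Ω

βl = 2π × 0.317 = 114°
tan(βl) = -2.23
For a short-circuited stub, Z_in = jZ_0·tan(βl)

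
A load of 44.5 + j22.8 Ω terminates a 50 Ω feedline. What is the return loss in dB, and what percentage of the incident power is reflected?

Γ = (-5.5 + j22.8)/(94.5 + j22.8), |Γ| = 0.241
RL = −20·log₁₀(0.241) = 12.4 dB
P_refl/P_inc = |Γ|² = 0.0582

RL ≈ 12.4 dB; 5.82% of incident power reflected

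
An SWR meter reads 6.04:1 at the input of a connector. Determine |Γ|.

|Γ| = (S − 1)/(S + 1) = (6.04 − 1)/(6.04 + 1) = 5.04/7.04

|Γ| ≈ 0.716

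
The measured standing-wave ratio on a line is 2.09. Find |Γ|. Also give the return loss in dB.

|Γ| ≈ 0.353; return loss ≈ 9.05 dB

|Γ| = (S − 1)/(S + 1) = (2.09 − 1)/(2.09 + 1) = 1.09/3.09
RL = −20·log₁₀|Γ| = −20·log₁₀(0.353)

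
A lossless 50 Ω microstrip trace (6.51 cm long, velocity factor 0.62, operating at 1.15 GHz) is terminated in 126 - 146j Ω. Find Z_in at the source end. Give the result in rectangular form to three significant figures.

Z_in ≈ 44.4 + j97.5 Ω

λ = v/f = 0.62·c / 1.15 GHz = 0.162 m
βl = 2π·l/λ = 2π × 0.403 = 145°
tan(βl) = tan(145°) = -0.703
Z_in = Z_0·(Z_L + jZ_0·tanβl)/(Z_0 + jZ_L·tanβl)
     = 50·(126 − j181)/(-52.6 − j88.6)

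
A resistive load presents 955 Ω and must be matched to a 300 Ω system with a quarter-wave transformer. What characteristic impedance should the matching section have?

Z_qwt = √(Z_0·R_L) = √(300 × 955) = √286500

Z_qwt ≈ 535 Ω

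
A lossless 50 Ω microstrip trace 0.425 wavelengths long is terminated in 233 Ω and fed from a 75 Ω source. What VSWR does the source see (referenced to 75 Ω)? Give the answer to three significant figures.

βl = 2π × 0.425 = 153°
tan(βl) = -0.51
Z_in = Z_0·(Z_L + jZ_0·tanβl)/(Z_0 + jZ_L·tanβl) = 44.2 + j79.5 Ω
Γ_s = (Z_in − Z_s)/(Z_in + Z_s) = (-30.8 + j79.5)/(119 + j79.5), |Γ_s| = 0.595
VSWR = (1 + |Γ_s|)/(1 − |Γ_s|)

VSWR ≈ 3.94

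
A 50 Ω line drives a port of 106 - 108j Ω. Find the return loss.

Γ = (56 − j108)/(156 − j108), |Γ| = 0.641
RL = −20·log₁₀|Γ| = −20·log₁₀(0.641)

RL ≈ 3.86 dB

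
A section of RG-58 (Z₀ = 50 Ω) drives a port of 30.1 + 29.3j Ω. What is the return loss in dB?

Γ = (-19.9 + j29.3)/(80.1 + j29.3), |Γ| = 0.415
RL = −20·log₁₀|Γ| = −20·log₁₀(0.415)

RL ≈ 7.63 dB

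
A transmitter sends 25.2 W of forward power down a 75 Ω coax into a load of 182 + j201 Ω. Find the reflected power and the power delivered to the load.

P_reflected ≈ 12.3 W; P_delivered ≈ 12.9 W

|Γ| = |(107 + j201)/(257 + j201)| = 0.698
|Γ|² = 0.487
P_refl = |Γ|²·P_inc = 12.3 W, P_del = (1 − |Γ|²)·P_inc = 12.9 W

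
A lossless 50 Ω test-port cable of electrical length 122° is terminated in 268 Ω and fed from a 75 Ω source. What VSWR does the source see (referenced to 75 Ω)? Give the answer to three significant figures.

tan(βl) = -1.6
Z_in = Z_0·(Z_L + jZ_0·tanβl)/(Z_0 + jZ_L·tanβl) = 12.8 + j29.8 Ω
Γ_s = (Z_in − Z_s)/(Z_in + Z_s) = (-62.2 + j29.8)/(87.8 + j29.8), |Γ_s| = 0.744
VSWR = (1 + |Γ_s|)/(1 − |Γ_s|)

VSWR ≈ 6.81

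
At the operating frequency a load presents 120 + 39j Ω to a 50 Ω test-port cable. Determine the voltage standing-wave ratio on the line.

VSWR ≈ 2.7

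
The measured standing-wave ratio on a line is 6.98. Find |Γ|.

|Γ| = (S − 1)/(S + 1) = (6.98 − 1)/(6.98 + 1) = 5.98/7.98

|Γ| ≈ 0.749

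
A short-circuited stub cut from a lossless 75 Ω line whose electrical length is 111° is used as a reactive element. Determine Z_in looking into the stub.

tan(βl) = -2.61
For a short-circuited stub, Z_in = jZ_0·tan(βl)

Z_in ≈ −j195 Ω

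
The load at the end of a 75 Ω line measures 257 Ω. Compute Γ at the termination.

Γ = 0.548

Γ = (Z_L − Z_0)/(Z_L + Z_0) = (257 − 75)/(257 + 75) = 182/332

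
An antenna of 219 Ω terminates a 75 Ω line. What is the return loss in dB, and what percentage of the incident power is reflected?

RL ≈ 6.2 dB; 24% of incident power reflected

Γ = (219 − 75)/(219 + 75) = 0.49
RL = −20·log₁₀(0.49) = 6.2 dB
P_refl/P_inc = |Γ|² = 0.24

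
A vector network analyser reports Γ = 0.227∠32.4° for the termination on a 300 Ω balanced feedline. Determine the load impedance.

Z_L ≈ 426 + j109 Ω

Z_L = Z_0·(1 + Γ)/(1 − Γ) = 300·(1.19 + j0.122)/(0.808 − j0.122)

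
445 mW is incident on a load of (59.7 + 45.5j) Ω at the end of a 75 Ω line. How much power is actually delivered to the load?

|Γ| = |(-15.3 + j45.5)/(134.7 + j45.5)| = 0.338
|Γ|² = 0.114
P_refl = |Γ|²·P_inc = 50.7 mW, P_del = (1 − |Γ|²)·P_inc = 394 mW

P_delivered ≈ 394 mW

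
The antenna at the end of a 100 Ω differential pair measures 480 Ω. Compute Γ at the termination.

Γ = 0.655

Γ = (Z_L − Z_0)/(Z_L + Z_0) = (480 − 100)/(480 + 100) = 380/580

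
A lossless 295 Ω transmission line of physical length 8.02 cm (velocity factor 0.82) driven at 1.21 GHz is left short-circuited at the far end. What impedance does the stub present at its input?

λ = v/f = 0.82·c / 1.21 GHz = 0.203 m
βl = 2π·l/λ = 2π × 0.394 = 142°
tan(βl) = -0.781
For a short-circuited stub, Z_in = jZ_0·tan(βl)

Z_in ≈ −j230 Ω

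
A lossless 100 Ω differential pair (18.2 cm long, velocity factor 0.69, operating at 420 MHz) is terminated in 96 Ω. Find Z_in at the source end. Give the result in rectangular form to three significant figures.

λ = v/f = 0.69·c / 420 MHz = 0.493 m
βl = 2π·l/λ = 2π × 0.369 = 133°
tan(βl) = tan(133°) = -1.07
Z_in = Z_0·(Z_L + jZ_0·tanβl)/(Z_0 + jZ_L·tanβl)
     = 100·(96 − j107)/(100 − j103)

Z_in ≈ 100 − j4.08 Ω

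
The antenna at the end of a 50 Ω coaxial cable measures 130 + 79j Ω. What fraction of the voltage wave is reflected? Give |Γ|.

|Γ| ≈ 0.572

Γ = (Z_L − Z_0)/(Z_L + Z_0) = (80 + j79)/(180 + j79)
|Γ| = 112/197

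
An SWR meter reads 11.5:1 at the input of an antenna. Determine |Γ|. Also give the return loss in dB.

|Γ| = (S − 1)/(S + 1) = (11.5 − 1)/(11.5 + 1) = 10.5/12.5
RL = −20·log₁₀|Γ| = −20·log₁₀(0.84)

|Γ| ≈ 0.84; return loss ≈ 1.51 dB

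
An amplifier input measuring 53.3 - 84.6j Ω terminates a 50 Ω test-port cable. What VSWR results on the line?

VSWR ≈ 4.47

Γ = (Z_L − Z_0)/(Z_L + Z_0) = (3.3 − j84.6)/(103.3 − j84.6)
|Γ| = 84.7/134 = 0.634
VSWR = (1 + |Γ|)/(1 − |Γ|) = 1.63/0.366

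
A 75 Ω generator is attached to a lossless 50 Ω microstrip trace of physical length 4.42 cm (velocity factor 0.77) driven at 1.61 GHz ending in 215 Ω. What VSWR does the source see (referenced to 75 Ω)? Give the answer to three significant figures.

λ = v/f = 0.77·c / 1.61 GHz = 0.143 m
βl = 2π·l/λ = 2π × 0.308 = 111°
tan(βl) = -2.62
Z_in = Z_0·(Z_L + jZ_0·tanβl)/(Z_0 + jZ_L·tanβl) = 13.2 + j17.9 Ω
Γ_s = (Z_in − Z_s)/(Z_in + Z_s) = (-61.8 + j17.9)/(88.2 + j17.9), |Γ_s| = 0.715
VSWR = (1 + |Γ_s|)/(1 − |Γ_s|)

VSWR ≈ 6.01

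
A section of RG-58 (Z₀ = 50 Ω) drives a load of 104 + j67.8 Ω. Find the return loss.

Γ = (54 + j67.8)/(154 + j67.8), |Γ| = 0.515
RL = −20·log₁₀|Γ| = −20·log₁₀(0.515)

RL ≈ 5.76 dB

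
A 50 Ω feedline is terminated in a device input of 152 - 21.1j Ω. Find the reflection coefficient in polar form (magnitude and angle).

Γ ≈ 0.513 ∠ -5.72°

Γ = (Z_L − Z_0)/(Z_L + Z_0) = (102 − j21.1)/(202 − j21.1)
|Γ| = 104/203 = 0.513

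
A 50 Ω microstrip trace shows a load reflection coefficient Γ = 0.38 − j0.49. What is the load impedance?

Z_L ≈ 49.3 − j78.5 Ω

Z_L = Z_0·(1 + Γ)/(1 − Γ) = 50·(1.38 − j0.49)/(0.62 + j0.49)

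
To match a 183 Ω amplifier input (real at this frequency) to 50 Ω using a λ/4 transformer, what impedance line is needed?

Z_qwt ≈ 95.7 Ω

Z_qwt = √(Z_0·R_L) = √(50 × 183) = √9150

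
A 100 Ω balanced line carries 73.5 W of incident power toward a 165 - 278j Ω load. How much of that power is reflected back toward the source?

P_reflected ≈ 40.6 W

|Γ| = |(65 − j278)/(265 − j278)| = 0.743
|Γ|² = 0.553
P_refl = |Γ|²·P_inc = 40.6 W, P_del = (1 − |Γ|²)·P_inc = 32.9 W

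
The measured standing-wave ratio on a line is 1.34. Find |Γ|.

|Γ| = (S − 1)/(S + 1) = (1.34 − 1)/(1.34 + 1) = 0.34/2.34

|Γ| ≈ 0.145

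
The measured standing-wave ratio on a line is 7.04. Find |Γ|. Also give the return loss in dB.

|Γ| ≈ 0.751; return loss ≈ 2.48 dB

|Γ| = (S − 1)/(S + 1) = (7.04 − 1)/(7.04 + 1) = 6.04/8.04
RL = −20·log₁₀|Γ| = −20·log₁₀(0.751)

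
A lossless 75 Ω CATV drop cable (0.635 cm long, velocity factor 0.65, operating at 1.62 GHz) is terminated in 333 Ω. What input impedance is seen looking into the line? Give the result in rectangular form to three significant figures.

Z_in ≈ 112 − j145 Ω

λ = v/f = 0.65·c / 1.62 GHz = 0.12 m
βl = 2π·l/λ = 2π × 0.0528 = 19°
tan(βl) = tan(19°) = 0.344
Z_in = Z_0·(Z_L + jZ_0·tanβl)/(Z_0 + jZ_L·tanβl)
     = 75·(333 + j25.8)/(75 + j115)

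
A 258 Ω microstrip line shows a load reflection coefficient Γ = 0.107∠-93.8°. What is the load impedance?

Z_L = Z_0·(1 + Γ)/(1 − Γ) = 258·(0.993 − j0.107)/(1.01 + j0.107)

Z_L ≈ 249 − j53.7 Ω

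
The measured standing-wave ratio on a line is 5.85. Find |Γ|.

|Γ| = (S − 1)/(S + 1) = (5.85 − 1)/(5.85 + 1) = 4.85/6.85

|Γ| ≈ 0.708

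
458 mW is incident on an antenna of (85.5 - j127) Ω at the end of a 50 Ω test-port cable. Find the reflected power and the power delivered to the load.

P_reflected ≈ 231 mW; P_delivered ≈ 227 mW

|Γ| = |(35.5 − j127)/(135.5 − j127)| = 0.71
|Γ|² = 0.504
P_refl = |Γ|²·P_inc = 231 mW, P_del = (1 − |Γ|²)·P_inc = 227 mW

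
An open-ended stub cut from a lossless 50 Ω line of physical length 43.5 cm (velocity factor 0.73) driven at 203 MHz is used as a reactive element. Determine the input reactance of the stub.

λ = v/f = 0.73·c / 203 MHz = 1.08 m
βl = 2π·l/λ = 2π × 0.403 = 145°
tan(βl) = -0.696
For an open-ended stub, Z_in = −jZ_0·cot(βl) = −jZ_0/tan(βl)

X_in ≈ 71.8 Ω (inductive)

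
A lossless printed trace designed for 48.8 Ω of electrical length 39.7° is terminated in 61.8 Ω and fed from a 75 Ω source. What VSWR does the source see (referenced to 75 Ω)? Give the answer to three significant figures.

VSWR ≈ 1.58

tan(βl) = 0.83
Z_in = Z_0·(Z_L + jZ_0·tanβl)/(Z_0 + jZ_L·tanβl) = 49.6 − j11.6 Ω
Γ_s = (Z_in − Z_s)/(Z_in + Z_s) = (-25.4 − j11.6)/(125 − j11.6), |Γ_s| = 0.223
VSWR = (1 + |Γ_s|)/(1 − |Γ_s|)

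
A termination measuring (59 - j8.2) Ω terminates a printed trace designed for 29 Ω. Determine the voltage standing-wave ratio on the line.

VSWR ≈ 2.09

Γ = (Z_L − Z_0)/(Z_L + Z_0) = (30 − j8.2)/(88 − j8.2)
|Γ| = 31.1/88.4 = 0.352
VSWR = (1 + |Γ|)/(1 − |Γ|) = 1.35/0.648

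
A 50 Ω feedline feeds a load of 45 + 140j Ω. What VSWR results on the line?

VSWR ≈ 10.6

Γ = (Z_L − Z_0)/(Z_L + Z_0) = (-5 + j140)/(95 + j140)
|Γ| = 140/169 = 0.828
VSWR = (1 + |Γ|)/(1 − |Γ|) = 1.83/0.172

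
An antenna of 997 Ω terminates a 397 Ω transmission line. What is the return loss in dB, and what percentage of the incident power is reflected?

Γ = (997 − 397)/(997 + 397) = 0.43
RL = −20·log₁₀(0.43) = 7.32 dB
P_refl/P_inc = |Γ|² = 0.185

RL ≈ 7.32 dB; 18.5% of incident power reflected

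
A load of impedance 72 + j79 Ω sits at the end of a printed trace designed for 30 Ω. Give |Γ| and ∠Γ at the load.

Γ ≈ 0.693 ∠ 24.2°

Γ = (Z_L − Z_0)/(Z_L + Z_0) = (42 + j79)/(102 + j79)
|Γ| = 89.5/129 = 0.693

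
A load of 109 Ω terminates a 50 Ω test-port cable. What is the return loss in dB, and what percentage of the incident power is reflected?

Γ = (109 − 50)/(109 + 50) = 0.371
RL = −20·log₁₀(0.371) = 8.61 dB
P_refl/P_inc = |Γ|² = 0.138

RL ≈ 8.61 dB; 13.8% of incident power reflected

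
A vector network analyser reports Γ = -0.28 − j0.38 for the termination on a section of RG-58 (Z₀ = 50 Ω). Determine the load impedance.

Z_L = Z_0·(1 + Γ)/(1 − Γ) = 50·(0.72 − j0.38)/(1.28 + j0.38)

Z_L ≈ 21.8 − j21.3 Ω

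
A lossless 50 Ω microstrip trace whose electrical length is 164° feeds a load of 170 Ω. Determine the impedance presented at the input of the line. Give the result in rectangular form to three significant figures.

tan(βl) = tan(164°) = -0.287
Z_in = Z_0·(Z_L + jZ_0·tanβl)/(Z_0 + jZ_L·tanβl)
     = 50·(170 − j14.3)/(50 − j48.7)

Z_in ≈ 94.3 + j77.6 Ω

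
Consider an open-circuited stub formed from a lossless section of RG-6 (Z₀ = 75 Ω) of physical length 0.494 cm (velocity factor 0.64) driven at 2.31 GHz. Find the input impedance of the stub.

Z_in ≈ −j191 Ω

λ = v/f = 0.64·c / 2.31 GHz = 0.0831 m
βl = 2π·l/λ = 2π × 0.0594 = 21.4°
tan(βl) = 0.392
For an open-circuited stub, Z_in = −jZ_0·cot(βl) = −jZ_0/tan(βl)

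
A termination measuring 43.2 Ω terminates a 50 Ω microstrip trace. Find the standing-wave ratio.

VSWR ≈ 1.16

For a purely resistive load, VSWR = R_L/Z_0 or Z_0/R_L (whichever > 1) = 50/43.2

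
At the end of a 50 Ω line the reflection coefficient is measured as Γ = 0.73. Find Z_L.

Z_L ≈ 320 Ω

Z_L = Z_0·(1 + Γ)/(1 − Γ) = 50·(1.73)/(0.27)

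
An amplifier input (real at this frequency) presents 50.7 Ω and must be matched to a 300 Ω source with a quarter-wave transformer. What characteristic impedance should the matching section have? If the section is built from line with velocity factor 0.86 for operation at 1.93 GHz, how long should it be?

Z_qwt = √(Z_0·R_L) = √(300 × 50.7) = √15210
λ = 0.86·c/f = 0.134 m, so l = λ/4 = 0.0334 m

Z_qwt ≈ 123 Ω; length ≈ 3.34 cm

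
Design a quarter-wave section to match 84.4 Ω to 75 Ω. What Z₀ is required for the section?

Z_qwt = √(Z_0·R_L) = √(75 × 84.4) = √6330

Z_qwt ≈ 79.6 Ω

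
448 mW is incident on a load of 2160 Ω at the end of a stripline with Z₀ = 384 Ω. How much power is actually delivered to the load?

P_delivered ≈ 230 mW

Γ = (2160 − 384)/(2160 + 384) = 0.698
|Γ|² = 0.487
P_refl = |Γ|²·P_inc = 218 mW, P_del = (1 − |Γ|²)·P_inc = 230 mW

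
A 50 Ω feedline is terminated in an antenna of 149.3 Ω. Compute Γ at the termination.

Γ = (Z_L − Z_0)/(Z_L + Z_0) = (149.3 − 50)/(149.3 + 50) = 99.3/199.3

Γ = 0.498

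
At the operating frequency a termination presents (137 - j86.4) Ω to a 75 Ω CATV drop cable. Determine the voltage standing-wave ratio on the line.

Γ = (Z_L − Z_0)/(Z_L + Z_0) = (62 − j86.4)/(212 − j86.4)
|Γ| = 106/229 = 0.465
VSWR = (1 + |Γ|)/(1 − |Γ|) = 1.46/0.535

VSWR ≈ 2.73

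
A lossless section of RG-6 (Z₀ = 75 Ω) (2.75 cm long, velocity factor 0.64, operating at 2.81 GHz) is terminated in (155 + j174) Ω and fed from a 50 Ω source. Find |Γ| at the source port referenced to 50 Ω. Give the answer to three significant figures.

|Γ| ≈ 0.672

λ = v/f = 0.64·c / 2.81 GHz = 0.0683 m
βl = 2π·l/λ = 2π × 0.402 = 145°
tan(βl) = -0.703
Z_in = Z_0·(Z_L + jZ_0·tanβl)/(Z_0 + jZ_L·tanβl) = 25.6 + j60.3 Ω
Γ_s = (Z_in − Z_s)/(Z_in + Z_s) = (-24.4 + j60.3)/(75.6 + j60.3), |Γ_s| = 0.672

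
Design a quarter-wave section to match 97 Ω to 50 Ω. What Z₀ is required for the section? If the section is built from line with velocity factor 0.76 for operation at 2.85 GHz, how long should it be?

Z_qwt ≈ 69.6 Ω; length ≈ 2 cm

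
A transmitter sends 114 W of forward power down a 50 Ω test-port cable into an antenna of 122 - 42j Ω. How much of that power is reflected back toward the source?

P_reflected ≈ 25.3 W

|Γ| = |(72 − j42)/(172 − j42)| = 0.471
|Γ|² = 0.222
P_refl = |Γ|²·P_inc = 25.3 W, P_del = (1 − |Γ|²)·P_inc = 88.7 W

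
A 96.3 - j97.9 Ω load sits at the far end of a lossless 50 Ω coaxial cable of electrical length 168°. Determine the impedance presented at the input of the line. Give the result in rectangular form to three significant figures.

Z_in ≈ 198 − j47.1 Ω

tan(βl) = tan(168°) = -0.213
Z_in = Z_0·(Z_L + jZ_0·tanβl)/(Z_0 + jZ_L·tanβl)
     = 50·(96.3 − j109)/(29.2 − j20.5)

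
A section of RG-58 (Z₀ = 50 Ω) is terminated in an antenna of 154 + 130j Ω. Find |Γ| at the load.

|Γ| ≈ 0.688

Γ = (Z_L − Z_0)/(Z_L + Z_0) = (104 + j130)/(204 + j130)
|Γ| = 166/242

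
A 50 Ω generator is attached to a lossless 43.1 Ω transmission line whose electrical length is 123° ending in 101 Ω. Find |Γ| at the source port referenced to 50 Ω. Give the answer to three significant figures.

tan(βl) = -1.54
Z_in = Z_0·(Z_L + jZ_0·tanβl)/(Z_0 + jZ_L·tanβl) = 24.3 + j21.3 Ω
Γ_s = (Z_in − Z_s)/(Z_in + Z_s) = (-25.7 + j21.3)/(74.3 + j21.3), |Γ_s| = 0.432

|Γ| ≈ 0.432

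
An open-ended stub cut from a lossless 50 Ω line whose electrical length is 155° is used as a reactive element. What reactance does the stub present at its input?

X_in ≈ 107 Ω (inductive)

tan(βl) = -0.466
For an open-ended stub, Z_in = −jZ_0·cot(βl) = −jZ_0/tan(βl)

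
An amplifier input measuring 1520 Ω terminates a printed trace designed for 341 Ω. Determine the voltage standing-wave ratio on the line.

VSWR ≈ 4.46

Γ = (1520 − 341)/(1520 + 341) = 0.634
VSWR = (1 + 0.634)/(1 − 0.634)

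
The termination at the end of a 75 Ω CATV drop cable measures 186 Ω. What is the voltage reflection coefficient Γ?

Γ = (Z_L − Z_0)/(Z_L + Z_0) = (186 − 75)/(186 + 75) = 111/261

Γ = 0.425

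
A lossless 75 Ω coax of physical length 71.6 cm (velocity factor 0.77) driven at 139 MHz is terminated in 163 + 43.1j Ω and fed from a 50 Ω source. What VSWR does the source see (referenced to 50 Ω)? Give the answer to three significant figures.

λ = v/f = 0.77·c / 139 MHz = 1.66 m
βl = 2π·l/λ = 2π × 0.431 = 155°
tan(βl) = -0.464
Z_in = Z_0·(Z_L + jZ_0·tanβl)/(Z_0 + jZ_L·tanβl) = 75.6 + j66.7 Ω
Γ_s = (Z_in − Z_s)/(Z_in + Z_s) = (25.6 + j66.7)/(126 + j66.7), |Γ_s| = 0.502
VSWR = (1 + |Γ_s|)/(1 − |Γ_s|)

VSWR ≈ 3.02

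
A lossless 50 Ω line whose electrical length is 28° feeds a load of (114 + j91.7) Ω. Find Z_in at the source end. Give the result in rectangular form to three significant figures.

Z_in ≈ 99.5 − j92 Ω

tan(βl) = tan(28°) = 0.532
Z_in = Z_0·(Z_L + jZ_0·tanβl)/(Z_0 + jZ_L·tanβl)
     = 50·(114 + j118)/(1.24 + j60.6)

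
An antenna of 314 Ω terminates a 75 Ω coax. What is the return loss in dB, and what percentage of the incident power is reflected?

Γ = (314 − 75)/(314 + 75) = 0.614
RL = −20·log₁₀(0.614) = 4.23 dB
P_refl/P_inc = |Γ|² = 0.377

RL ≈ 4.23 dB; 37.7% of incident power reflected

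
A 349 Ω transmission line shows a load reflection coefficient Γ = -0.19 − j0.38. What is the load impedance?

Z_L ≈ 183 − j170 Ω

Z_L = Z_0·(1 + Γ)/(1 − Γ) = 349·(0.81 − j0.38)/(1.19 + j0.38)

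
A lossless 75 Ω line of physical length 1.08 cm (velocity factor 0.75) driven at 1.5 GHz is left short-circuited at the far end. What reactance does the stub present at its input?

X_in ≈ 36.5 Ω (inductive)

λ = v/f = 0.75·c / 1.5 GHz = 0.15 m
βl = 2π·l/λ = 2π × 0.072 = 25.9°
tan(βl) = 0.486
For a short-circuited stub, Z_in = jZ_0·tan(βl)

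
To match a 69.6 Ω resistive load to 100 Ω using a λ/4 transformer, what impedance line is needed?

Z_qwt = √(Z_0·R_L) = √(100 × 69.6) = √6960

Z_qwt ≈ 83.4 Ω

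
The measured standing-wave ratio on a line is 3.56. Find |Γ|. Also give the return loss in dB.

|Γ| ≈ 0.561; return loss ≈ 5.01 dB

|Γ| = (S − 1)/(S + 1) = (3.56 − 1)/(3.56 + 1) = 2.56/4.56
RL = −20·log₁₀|Γ| = −20·log₁₀(0.561)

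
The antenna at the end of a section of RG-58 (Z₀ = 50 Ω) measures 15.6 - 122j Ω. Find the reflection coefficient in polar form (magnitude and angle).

Γ = (Z_L − Z_0)/(Z_L + Z_0) = (-34.4 − j122)/(65.6 − j122)
|Γ| = 127/139 = 0.915

Γ ≈ 0.915 ∠ -44°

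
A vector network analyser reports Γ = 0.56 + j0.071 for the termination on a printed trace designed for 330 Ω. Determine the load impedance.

Z_L = Z_0·(1 + Γ)/(1 − Γ) = 330·(1.56 + j0.071)/(0.44 − j0.071)

Z_L ≈ 1130 + j236 Ω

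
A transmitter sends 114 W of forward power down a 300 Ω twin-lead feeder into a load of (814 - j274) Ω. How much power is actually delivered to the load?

|Γ| = |(514 − j274)/(1114 − j274)| = 0.508
|Γ|² = 0.258
P_refl = |Γ|²·P_inc = 29.4 W, P_del = (1 − |Γ|²)·P_inc = 84.6 W

P_delivered ≈ 84.6 W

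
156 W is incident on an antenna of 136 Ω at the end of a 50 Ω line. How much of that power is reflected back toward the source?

P_reflected ≈ 33.3 W

Γ = (136 − 50)/(136 + 50) = 0.462
|Γ|² = 0.214
P_refl = |Γ|²·P_inc = 33.3 W, P_del = (1 − |Γ|²)·P_inc = 123 W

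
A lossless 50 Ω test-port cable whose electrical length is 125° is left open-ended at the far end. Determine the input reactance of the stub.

X_in ≈ 35 Ω (inductive)

tan(βl) = -1.43
For an open-ended stub, Z_in = −jZ_0·cot(βl) = −jZ_0/tan(βl)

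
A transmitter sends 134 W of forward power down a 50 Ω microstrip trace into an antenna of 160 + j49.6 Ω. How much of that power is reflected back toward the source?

|Γ| = |(110 + j49.6)/(210 + j49.6)| = 0.559
|Γ|² = 0.313
P_refl = |Γ|²·P_inc = 41.9 W, P_del = (1 − |Γ|²)·P_inc = 92.1 W

P_reflected ≈ 41.9 W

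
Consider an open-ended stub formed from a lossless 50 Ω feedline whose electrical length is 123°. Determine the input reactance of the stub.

X_in ≈ 32.5 Ω (inductive)

tan(βl) = -1.54
For an open-ended stub, Z_in = −jZ_0·cot(βl) = −jZ_0/tan(βl)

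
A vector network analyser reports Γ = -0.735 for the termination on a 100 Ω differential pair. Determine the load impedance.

Z_L ≈ 15.3 Ω

Z_L = Z_0·(1 + Γ)/(1 − Γ) = 100·(0.265)/(1.73)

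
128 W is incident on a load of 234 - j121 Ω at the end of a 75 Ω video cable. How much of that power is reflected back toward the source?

P_reflected ≈ 46.4 W

|Γ| = |(159 − j121)/(309 − j121)| = 0.602
|Γ|² = 0.363
P_refl = |Γ|²·P_inc = 46.4 W, P_del = (1 − |Γ|²)·P_inc = 81.6 W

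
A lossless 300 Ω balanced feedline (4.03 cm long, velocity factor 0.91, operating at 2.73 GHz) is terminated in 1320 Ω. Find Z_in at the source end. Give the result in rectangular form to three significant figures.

Z_in ≈ 188 + j368 Ω

λ = v/f = 0.91·c / 2.73 GHz = 0.1 m
βl = 2π·l/λ = 2π × 0.403 = 145°
tan(βl) = tan(145°) = -0.698
Z_in = Z_0·(Z_L + jZ_0·tanβl)/(Z_0 + jZ_L·tanβl)
     = 300·(1320 − j209)/(300 − j922)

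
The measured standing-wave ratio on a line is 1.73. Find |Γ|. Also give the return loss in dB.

|Γ| ≈ 0.267; return loss ≈ 11.5 dB

|Γ| = (S − 1)/(S + 1) = (1.73 − 1)/(1.73 + 1) = 0.73/2.73
RL = −20·log₁₀|Γ| = −20·log₁₀(0.267)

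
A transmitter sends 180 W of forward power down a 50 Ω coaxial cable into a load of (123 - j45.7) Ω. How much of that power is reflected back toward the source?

P_reflected ≈ 41.7 W

|Γ| = |(73 − j45.7)/(173 − j45.7)| = 0.481
|Γ|² = 0.232
P_refl = |Γ|²·P_inc = 41.7 W, P_del = (1 − |Γ|²)·P_inc = 138 W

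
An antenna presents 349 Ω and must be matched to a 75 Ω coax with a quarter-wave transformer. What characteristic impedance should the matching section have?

Z_qwt ≈ 162 Ω

Z_qwt = √(Z_0·R_L) = √(75 × 349) = √26180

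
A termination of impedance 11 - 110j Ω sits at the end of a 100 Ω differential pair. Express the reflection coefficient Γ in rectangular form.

Γ ≈ 0.0909 − j0.901

Γ = (Z_L − Z_0)/(Z_L + Z_0) = (-89 − j110)/(111 − j110)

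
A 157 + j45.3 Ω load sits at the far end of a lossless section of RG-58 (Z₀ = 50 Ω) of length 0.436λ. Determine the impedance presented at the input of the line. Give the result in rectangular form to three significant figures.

βl = 2π × 0.436 = 157°
tan(βl) = tan(157°) = -0.425
Z_in = Z_0·(Z_L + jZ_0·tanβl)/(Z_0 + jZ_L·tanβl)
     = 50·(157 + j24)/(69.3 − j66.8)

Z_in ≈ 50.1 + j65.6 Ω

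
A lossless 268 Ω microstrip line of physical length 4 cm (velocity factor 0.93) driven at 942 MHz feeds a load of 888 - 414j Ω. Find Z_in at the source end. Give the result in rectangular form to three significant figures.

λ = v/f = 0.93·c / 942 MHz = 0.296 m
βl = 2π·l/λ = 2π × 0.135 = 48.6°
tan(βl) = tan(48.6°) = 1.14
Z_in = Z_0·(Z_L + jZ_0·tanβl)/(Z_0 + jZ_L·tanβl)
     = 268·(888 − j110)/(738 + j1010)

Z_in ≈ 93.5 − j168 Ω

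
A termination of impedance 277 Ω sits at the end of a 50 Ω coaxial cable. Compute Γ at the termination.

Γ = 0.694

Γ = (Z_L − Z_0)/(Z_L + Z_0) = (277 − 50)/(277 + 50) = 227/327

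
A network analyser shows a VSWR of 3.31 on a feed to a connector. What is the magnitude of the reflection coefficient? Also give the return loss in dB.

|Γ| ≈ 0.536; return loss ≈ 5.42 dB

|Γ| = (S − 1)/(S + 1) = (3.31 − 1)/(3.31 + 1) = 2.31/4.31
RL = −20·log₁₀|Γ| = −20·log₁₀(0.536)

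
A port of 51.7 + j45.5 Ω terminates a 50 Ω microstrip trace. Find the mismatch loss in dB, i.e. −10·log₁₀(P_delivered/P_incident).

Γ = (1.7 + j45.5)/(101.7 + j45.5), |Γ| = 0.409
|Γ|² = 0.167, so P_del/P_inc = 1 − |Γ|² = 0.833
ML = −10·log₁₀(1 − |Γ|²)

mismatch loss ≈ 0.794 dB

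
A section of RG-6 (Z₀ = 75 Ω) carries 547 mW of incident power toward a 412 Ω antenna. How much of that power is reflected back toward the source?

P_reflected ≈ 262 mW

Γ = (412 − 75)/(412 + 75) = 0.692
|Γ|² = 0.479
P_refl = |Γ|²·P_inc = 262 mW, P_del = (1 − |Γ|²)·P_inc = 285 mW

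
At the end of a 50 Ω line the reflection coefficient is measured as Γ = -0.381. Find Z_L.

Z_L = Z_0·(1 + Γ)/(1 − Γ) = 50·(0.619)/(1.38)

Z_L ≈ 22.4 Ω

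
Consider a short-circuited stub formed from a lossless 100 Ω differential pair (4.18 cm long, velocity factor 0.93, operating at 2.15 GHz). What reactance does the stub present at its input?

X_in ≈ -205 Ω (capacitive)

λ = v/f = 0.93·c / 2.15 GHz = 0.13 m
βl = 2π·l/λ = 2π × 0.322 = 116°
tan(βl) = -2.05
For a short-circuited stub, Z_in = jZ_0·tan(βl)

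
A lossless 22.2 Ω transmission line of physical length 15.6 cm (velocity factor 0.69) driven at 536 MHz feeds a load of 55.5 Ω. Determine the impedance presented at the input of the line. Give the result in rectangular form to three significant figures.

λ = v/f = 0.69·c / 536 MHz = 0.386 m
βl = 2π·l/λ = 2π × 0.404 = 145°
tan(βl) = tan(145°) = -0.689
Z_in = Z_0·(Z_L + jZ_0·tanβl)/(Z_0 + jZ_L·tanβl)
     = 22.2·(55.5 − j15.3)/(22.2 − j38.3)

Z_in ≈ 20.6 + j20.2 Ω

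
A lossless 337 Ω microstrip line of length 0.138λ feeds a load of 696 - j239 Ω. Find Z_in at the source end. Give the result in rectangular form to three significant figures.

βl = 2π × 0.138 = 49.7°
tan(βl) = tan(49.7°) = 1.18
Z_in = Z_0·(Z_L + jZ_0·tanβl)/(Z_0 + jZ_L·tanβl)
     = 337·(696 + j158)/(619 + j820)

Z_in ≈ 179 − j151 Ω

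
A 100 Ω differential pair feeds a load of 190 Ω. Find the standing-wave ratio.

VSWR ≈ 1.9

For a purely resistive load, VSWR = R_L/Z_0 or Z_0/R_L (whichever > 1) = 190/100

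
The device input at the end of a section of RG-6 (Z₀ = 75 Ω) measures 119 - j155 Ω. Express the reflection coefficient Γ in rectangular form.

Γ = (Z_L − Z_0)/(Z_L + Z_0) = (44 − j155)/(194 − j155)

Γ ≈ 0.528 − j0.377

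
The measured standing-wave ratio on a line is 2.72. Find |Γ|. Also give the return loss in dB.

|Γ| ≈ 0.462; return loss ≈ 6.7 dB

|Γ| = (S − 1)/(S + 1) = (2.72 − 1)/(2.72 + 1) = 1.72/3.72
RL = −20·log₁₀|Γ| = −20·log₁₀(0.462)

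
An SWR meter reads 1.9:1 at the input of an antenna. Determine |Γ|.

|Γ| = (S − 1)/(S + 1) = (1.9 − 1)/(1.9 + 1) = 0.9/2.9

|Γ| ≈ 0.31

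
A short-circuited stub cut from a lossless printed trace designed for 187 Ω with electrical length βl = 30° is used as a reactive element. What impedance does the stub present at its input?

Z_in ≈ +j108 Ω

tan(βl) = 0.577
For a short-circuited stub, Z_in = jZ_0·tan(βl)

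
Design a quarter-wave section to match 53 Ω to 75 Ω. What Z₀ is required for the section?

Z_qwt = √(Z_0·R_L) = √(75 × 53) = √3975

Z_qwt ≈ 63 Ω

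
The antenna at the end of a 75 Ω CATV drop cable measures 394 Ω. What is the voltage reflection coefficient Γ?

Γ = 0.68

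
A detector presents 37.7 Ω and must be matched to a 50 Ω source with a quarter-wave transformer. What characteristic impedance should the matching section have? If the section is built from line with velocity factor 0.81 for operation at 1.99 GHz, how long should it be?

Z_qwt = √(Z_0·R_L) = √(50 × 37.7) = √1885
λ = 0.81·c/f = 0.122 m, so l = λ/4 = 0.0305 m

Z_qwt ≈ 43.4 Ω; length ≈ 3.05 cm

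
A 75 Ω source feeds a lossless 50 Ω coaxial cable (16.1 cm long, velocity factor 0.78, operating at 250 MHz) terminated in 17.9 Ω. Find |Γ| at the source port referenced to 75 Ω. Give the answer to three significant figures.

λ = v/f = 0.78·c / 250 MHz = 0.936 m
βl = 2π·l/λ = 2π × 0.172 = 61.9°
tan(βl) = 1.87
Z_in = Z_0·(Z_L + jZ_0·tanβl)/(Z_0 + jZ_L·tanβl) = 55.7 + j56.3 Ω
Γ_s = (Z_in − Z_s)/(Z_in + Z_s) = (-19.3 + j56.3)/(131 + j56.3), |Γ_s| = 0.418

|Γ| ≈ 0.418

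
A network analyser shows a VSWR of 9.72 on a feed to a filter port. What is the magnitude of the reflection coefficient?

|Γ| = (S − 1)/(S + 1) = (9.72 − 1)/(9.72 + 1) = 8.72/10.7

|Γ| ≈ 0.813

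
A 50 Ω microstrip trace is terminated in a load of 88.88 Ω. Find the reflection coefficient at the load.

Γ = 0.28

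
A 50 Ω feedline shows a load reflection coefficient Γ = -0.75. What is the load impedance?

Z_L = Z_0·(1 + Γ)/(1 − Γ) = 50·(0.25)/(1.75)

Z_L ≈ 7.14 Ω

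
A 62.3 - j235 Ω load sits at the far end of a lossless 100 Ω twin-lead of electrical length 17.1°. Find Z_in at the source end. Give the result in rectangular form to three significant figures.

Z_in ≈ 22.7 − j121 Ω

tan(βl) = tan(17.1°) = 0.308
Z_in = Z_0·(Z_L + jZ_0·tanβl)/(Z_0 + jZ_L·tanβl)
     = 100·(62.3 − j204)/(172 + j19.2)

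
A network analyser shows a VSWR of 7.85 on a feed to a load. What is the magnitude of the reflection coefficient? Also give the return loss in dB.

|Γ| ≈ 0.774; return loss ≈ 2.23 dB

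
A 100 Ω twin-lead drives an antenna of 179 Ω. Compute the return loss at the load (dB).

RL ≈ 11 dB

Γ = (179 − 100)/(179 + 100) = 0.283
RL = −20·log₁₀|Γ| = −20·log₁₀(0.283)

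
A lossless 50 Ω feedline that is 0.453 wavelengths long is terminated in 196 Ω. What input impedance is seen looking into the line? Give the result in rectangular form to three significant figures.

Z_in ≈ 88.4 + j90.2 Ω

βl = 2π × 0.453 = 163°
tan(βl) = tan(163°) = -0.304
Z_in = Z_0·(Z_L + jZ_0·tanβl)/(Z_0 + jZ_L·tanβl)
     = 50·(196 − j15.2)/(50 − j59.6)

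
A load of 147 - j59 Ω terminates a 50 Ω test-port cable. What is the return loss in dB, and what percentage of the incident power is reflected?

RL ≈ 5.16 dB; 30.5% of incident power reflected

Γ = (97 − j59)/(197 − j59), |Γ| = 0.552
RL = −20·log₁₀(0.552) = 5.16 dB
P_refl/P_inc = |Γ|² = 0.305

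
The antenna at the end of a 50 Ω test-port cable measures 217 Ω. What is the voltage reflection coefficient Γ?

Γ = 0.625

Γ = (Z_L − Z_0)/(Z_L + Z_0) = (217 − 50)/(217 + 50) = 167/267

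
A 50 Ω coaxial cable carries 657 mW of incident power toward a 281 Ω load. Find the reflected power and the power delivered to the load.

P_reflected ≈ 320 mW; P_delivered ≈ 337 mW

Γ = (281 − 50)/(281 + 50) = 0.698
|Γ|² = 0.487
P_refl = |Γ|²·P_inc = 320 mW, P_del = (1 − |Γ|²)·P_inc = 337 mW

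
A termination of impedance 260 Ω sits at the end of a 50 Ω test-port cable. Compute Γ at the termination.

Γ = 0.677

Γ = (Z_L − Z_0)/(Z_L + Z_0) = (260 − 50)/(260 + 50) = 210/310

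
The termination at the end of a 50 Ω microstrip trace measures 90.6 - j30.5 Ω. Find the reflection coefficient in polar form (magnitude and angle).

Γ ≈ 0.353 ∠ -24.7°

Γ = (Z_L − Z_0)/(Z_L + Z_0) = (40.6 − j30.5)/(140.6 − j30.5)
|Γ| = 50.8/144 = 0.353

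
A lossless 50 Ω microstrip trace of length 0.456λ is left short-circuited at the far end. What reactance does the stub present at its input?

βl = 2π × 0.456 = 164°
tan(βl) = -0.284
For a short-circuited stub, Z_in = jZ_0·tan(βl)

X_in ≈ -14.2 Ω (capacitive)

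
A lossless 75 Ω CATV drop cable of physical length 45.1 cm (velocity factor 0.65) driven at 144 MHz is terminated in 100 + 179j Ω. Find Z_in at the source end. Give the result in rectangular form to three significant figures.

λ = v/f = 0.65·c / 144 MHz = 1.35 m
βl = 2π·l/λ = 2π × 0.333 = 120°
tan(βl) = tan(120°) = -1.74
Z_in = Z_0·(Z_L + jZ_0·tanβl)/(Z_0 + jZ_L·tanβl)
     = 75·(100 + j48.6)/(386 − j174)

Z_in ≈ 12.6 + j15.1 Ω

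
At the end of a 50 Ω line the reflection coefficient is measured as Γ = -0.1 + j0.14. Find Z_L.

Z_L ≈ 39.5 + j11.4 Ω

Z_L = Z_0·(1 + Γ)/(1 − Γ) = 50·(0.9 + j0.14)/(1.1 − j0.14)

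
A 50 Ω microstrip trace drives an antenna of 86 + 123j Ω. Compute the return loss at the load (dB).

RL ≈ 3.11 dB

Γ = (36 + j123)/(136 + j123), |Γ| = 0.699
RL = −20·log₁₀|Γ| = −20·log₁₀(0.699)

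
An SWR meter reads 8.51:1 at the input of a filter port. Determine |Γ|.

|Γ| ≈ 0.79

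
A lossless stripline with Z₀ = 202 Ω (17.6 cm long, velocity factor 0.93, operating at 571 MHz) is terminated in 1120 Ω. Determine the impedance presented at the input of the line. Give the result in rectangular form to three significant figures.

Z_in ≈ 60.1 + j159 Ω

λ = v/f = 0.93·c / 571 MHz = 0.489 m
βl = 2π·l/λ = 2π × 0.36 = 130°
tan(βl) = tan(130°) = -1.21
Z_in = Z_0·(Z_L + jZ_0·tanβl)/(Z_0 + jZ_L·tanβl)
     = 202·(1120 − j244)/(202 − j1350)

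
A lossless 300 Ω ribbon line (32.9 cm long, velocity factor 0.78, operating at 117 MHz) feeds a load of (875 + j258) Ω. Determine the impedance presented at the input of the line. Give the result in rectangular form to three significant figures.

λ = v/f = 0.78·c / 117 MHz = 2 m
βl = 2π·l/λ = 2π × 0.165 = 59.2°
tan(βl) = tan(59.2°) = 1.68
Z_in = Z_0·(Z_L + jZ_0·tanβl)/(Z_0 + jZ_L·tanβl)
     = 300·(875 + j762)/(-133 + j1470)

Z_in ≈ 138 − j191 Ω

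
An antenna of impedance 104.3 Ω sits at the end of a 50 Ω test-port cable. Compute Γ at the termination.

Γ = (Z_L − Z_0)/(Z_L + Z_0) = (104.3 − 50)/(104.3 + 50) = 54.3/154.3

Γ = 0.352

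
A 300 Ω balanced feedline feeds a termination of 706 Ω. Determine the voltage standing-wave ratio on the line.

VSWR ≈ 2.35

Γ = (706 − 300)/(706 + 300) = 0.404
VSWR = (1 + 0.404)/(1 − 0.404)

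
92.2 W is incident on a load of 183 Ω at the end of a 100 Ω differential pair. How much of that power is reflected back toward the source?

P_reflected ≈ 7.93 W

Γ = (183 − 100)/(183 + 100) = 0.293
|Γ|² = 0.086
P_refl = |Γ|²·P_inc = 7.93 W, P_del = (1 − |Γ|²)·P_inc = 84.3 W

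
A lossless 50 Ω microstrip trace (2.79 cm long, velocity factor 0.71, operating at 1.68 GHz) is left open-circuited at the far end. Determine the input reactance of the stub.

X_in ≈ -9.52 Ω (capacitive)

λ = v/f = 0.71·c / 1.68 GHz = 0.127 m
βl = 2π·l/λ = 2π × 0.22 = 79.2°
tan(βl) = 5.25
For an open-circuited stub, Z_in = −jZ_0·cot(βl) = −jZ_0/tan(βl)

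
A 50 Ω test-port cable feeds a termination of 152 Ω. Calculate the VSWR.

VSWR ≈ 3.04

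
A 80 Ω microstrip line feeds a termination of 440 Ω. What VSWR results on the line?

Γ = (440 − 80)/(440 + 80) = 0.692
VSWR = (1 + 0.692)/(1 − 0.692)

VSWR ≈ 5.5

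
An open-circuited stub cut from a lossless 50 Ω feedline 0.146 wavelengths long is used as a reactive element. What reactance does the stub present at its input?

X_in ≈ -38.3 Ω (capacitive)

βl = 2π × 0.146 = 52.6°
tan(βl) = 1.31
For an open-circuited stub, Z_in = −jZ_0·cot(βl) = −jZ_0/tan(βl)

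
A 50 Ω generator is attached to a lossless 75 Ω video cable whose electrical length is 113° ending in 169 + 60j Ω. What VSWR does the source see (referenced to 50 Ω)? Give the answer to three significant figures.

VSWR ≈ 1.88

tan(βl) = -2.36
Z_in = Z_0·(Z_L + jZ_0·tanβl)/(Z_0 + jZ_L·tanβl) = 30.3 + j15.4 Ω
Γ_s = (Z_in − Z_s)/(Z_in + Z_s) = (-19.7 + j15.4)/(80.3 + j15.4), |Γ_s| = 0.305
VSWR = (1 + |Γ_s|)/(1 − |Γ_s|)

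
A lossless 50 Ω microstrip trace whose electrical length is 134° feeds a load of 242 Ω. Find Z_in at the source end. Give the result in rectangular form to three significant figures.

Z_in ≈ 19.2 + j44.5 Ω

tan(βl) = tan(134°) = -1.04
Z_in = Z_0·(Z_L + jZ_0·tanβl)/(Z_0 + jZ_L·tanβl)
     = 50·(242 − j51.8)/(50 − j251)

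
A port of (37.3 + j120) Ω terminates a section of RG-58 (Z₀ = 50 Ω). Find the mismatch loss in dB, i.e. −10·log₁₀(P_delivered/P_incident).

mismatch loss ≈ 4.7 dB

Γ = (-12.7 + j120)/(87.3 + j120), |Γ| = 0.813
|Γ|² = 0.661, so P_del/P_inc = 1 − |Γ|² = 0.339
ML = −10·log₁₀(1 − |Γ|²)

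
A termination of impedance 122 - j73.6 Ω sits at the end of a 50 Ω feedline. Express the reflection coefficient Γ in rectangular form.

Γ = (Z_L − Z_0)/(Z_L + Z_0) = (72 − j73.6)/(172 − j73.6)

Γ ≈ 0.509 − j0.21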